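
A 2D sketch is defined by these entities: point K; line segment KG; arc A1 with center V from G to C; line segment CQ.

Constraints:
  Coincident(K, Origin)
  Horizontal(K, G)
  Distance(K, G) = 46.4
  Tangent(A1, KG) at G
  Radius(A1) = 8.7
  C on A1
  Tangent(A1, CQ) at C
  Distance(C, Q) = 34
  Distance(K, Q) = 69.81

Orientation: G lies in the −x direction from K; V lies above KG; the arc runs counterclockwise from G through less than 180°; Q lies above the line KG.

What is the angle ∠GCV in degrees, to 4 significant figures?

30.51°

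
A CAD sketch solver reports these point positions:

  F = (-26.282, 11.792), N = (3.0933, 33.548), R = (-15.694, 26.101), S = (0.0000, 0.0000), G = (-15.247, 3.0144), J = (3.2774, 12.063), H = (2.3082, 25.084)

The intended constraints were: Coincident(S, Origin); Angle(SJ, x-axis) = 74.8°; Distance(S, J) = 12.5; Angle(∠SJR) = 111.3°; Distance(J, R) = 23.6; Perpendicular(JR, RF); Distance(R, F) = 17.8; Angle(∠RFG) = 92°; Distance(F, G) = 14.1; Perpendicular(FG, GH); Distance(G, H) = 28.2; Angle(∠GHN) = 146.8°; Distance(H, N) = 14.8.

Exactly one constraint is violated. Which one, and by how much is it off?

Distance(H, N) = 14.8 — off by 6.30.

S = (0.00, 0.00) ✓; SJ at 74.80° ✓; |SJ| = 12.50 ✓; ∠SJR = 111.3° ✓; |JR| = 23.60 ✓; ∠(JR, RF) = 90.00° ✓; |RF| = 17.80 ✓; ∠RFG = 92.00° ✓; |FG| = 14.10 ✓; ∠(FG, GH) = 90.00° ✓; |GH| = 28.20 ✓; ∠GHN = 146.8° ✓; |HN| = 8.500 ✗.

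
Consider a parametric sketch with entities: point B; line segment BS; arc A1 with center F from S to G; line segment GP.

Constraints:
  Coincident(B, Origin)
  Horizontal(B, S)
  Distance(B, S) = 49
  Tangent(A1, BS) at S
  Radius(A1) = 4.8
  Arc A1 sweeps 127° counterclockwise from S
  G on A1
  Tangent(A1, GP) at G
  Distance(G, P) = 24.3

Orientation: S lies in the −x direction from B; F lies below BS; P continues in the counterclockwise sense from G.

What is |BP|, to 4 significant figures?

46.84

B is at the origin; BS is horizontal with |BS| = 49.0 and S on the −x side, so S = (-49.00, 0.000). The tangent condition forces FS to be normal to BS, so F = S + (0, -4.8) = (-49.00, -4.800). On A1, S sits at bearing 90° from F; a 127° counterclockwise sweep puts G at bearing 217°, so G = F + 4.8·(cos 217°, sin 217°) = (-52.83, -7.689). A1 meets GP tangentially, so FG is at right angles to GP, so GP runs along (−sin 217°, cos 217°); with |GP| = 24.3, P = (-38.21, -27.10). Then |BP| = |P − B| = 46.84.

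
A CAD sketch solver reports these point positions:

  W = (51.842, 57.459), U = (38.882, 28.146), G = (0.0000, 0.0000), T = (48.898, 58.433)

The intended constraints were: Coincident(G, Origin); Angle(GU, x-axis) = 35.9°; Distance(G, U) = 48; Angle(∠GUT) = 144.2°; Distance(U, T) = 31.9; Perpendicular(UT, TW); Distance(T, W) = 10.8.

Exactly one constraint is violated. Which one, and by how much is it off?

Distance(T, W) = 10.8 — off by 7.70.

G = (0.00, 0.00) ✓; GU at 35.90° ✓; |GU| = 48.00 ✓; ∠GUT = 144.2° ✓; |UT| = 31.90 ✓; ∠(UT, TW) = 90.01° ✓; |TW| = 3.101 ✗.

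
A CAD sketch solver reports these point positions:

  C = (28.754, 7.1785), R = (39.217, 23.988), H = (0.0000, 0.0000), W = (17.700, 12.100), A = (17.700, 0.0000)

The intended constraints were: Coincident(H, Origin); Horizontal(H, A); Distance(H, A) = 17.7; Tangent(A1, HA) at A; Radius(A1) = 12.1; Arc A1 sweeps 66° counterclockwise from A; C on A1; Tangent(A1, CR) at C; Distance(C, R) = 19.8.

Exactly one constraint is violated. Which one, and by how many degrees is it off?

Tangent(A1, CR) at C — off by 7.90°.

H = (0.00, 0.00) ✓; H.y = 0.00, A.y = 0.00 ✓; |HA| = 17.70 ✓; ∠(WA, AH) = 90.00° ✓; |WA| = 12.10 ✓; bearing(W→C) − bearing(W→A) = 66.00° ✓; |WC| = 12.10 ✓; ∠(WC, CR) = 97.90° ✗; |CR| = 19.80 ✓.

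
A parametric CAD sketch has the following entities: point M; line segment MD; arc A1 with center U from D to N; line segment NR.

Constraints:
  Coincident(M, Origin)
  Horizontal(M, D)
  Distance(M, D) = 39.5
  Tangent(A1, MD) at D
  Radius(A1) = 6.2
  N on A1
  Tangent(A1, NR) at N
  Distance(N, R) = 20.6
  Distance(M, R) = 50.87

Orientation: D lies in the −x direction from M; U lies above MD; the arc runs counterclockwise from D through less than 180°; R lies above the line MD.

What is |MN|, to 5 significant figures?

35.055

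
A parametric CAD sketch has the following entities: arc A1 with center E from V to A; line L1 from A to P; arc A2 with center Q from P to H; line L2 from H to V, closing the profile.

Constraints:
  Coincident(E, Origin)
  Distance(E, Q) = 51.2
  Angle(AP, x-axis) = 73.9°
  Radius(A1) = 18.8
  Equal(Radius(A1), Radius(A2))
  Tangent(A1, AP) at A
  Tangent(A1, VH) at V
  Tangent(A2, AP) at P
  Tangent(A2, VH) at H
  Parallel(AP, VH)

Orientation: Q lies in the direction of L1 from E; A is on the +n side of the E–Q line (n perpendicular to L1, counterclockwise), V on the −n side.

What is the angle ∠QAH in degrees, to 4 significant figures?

16.13°

The slot axis is L1's direction at 73.9°, so u = (cos 73.9°, sin 73.9°) = (0.2773, 0.9608) and n = (−sin 73.9°, cos 73.9°) = (-0.9608, 0.2773). E is at the origin and Q lies 51.2 along u from E, so Q = 51.2·u = (14.20, 49.19). Tangency of A1 to both parallel lines with radius 18.8 puts A and V at E ± 18.8·n: A = (-18.06, 5.214), V = (18.06, -5.214). Equal radii place P and H the same way about Q: P = Q + 18.8·n = (-3.864, 54.41), H = Q − 18.8·n = (32.26, 43.98). Then cos ∠QAH = AQ·AH / (|AQ||AH|), giving 16.13°.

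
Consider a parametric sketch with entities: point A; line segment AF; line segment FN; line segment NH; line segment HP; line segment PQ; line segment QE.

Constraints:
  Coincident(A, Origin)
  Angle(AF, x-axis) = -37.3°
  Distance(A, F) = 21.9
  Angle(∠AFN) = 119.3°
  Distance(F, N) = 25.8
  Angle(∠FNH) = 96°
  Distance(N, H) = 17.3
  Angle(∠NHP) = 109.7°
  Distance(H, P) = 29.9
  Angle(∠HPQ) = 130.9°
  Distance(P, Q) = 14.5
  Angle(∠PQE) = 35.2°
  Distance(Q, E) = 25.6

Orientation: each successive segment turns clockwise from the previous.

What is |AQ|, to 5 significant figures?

5.6522

A is at the origin; AF runs at -37.3° with length 21.9, so F = (17.421, -13.271). ∠AFN = 119.3° gives FN at -98.000° from the x-axis; with |FN| = 25.8, N = (13.830, -38.820). ∠FNH = 96.0° gives NH at 178.00° from the x-axis; with |NH| = 17.3, H = (-3.4593, -38.216). ∠NHP = 109.7° gives HP at 107.70° from the x-axis; with |HP| = 29.9, P = (-12.550, -9.7317). ∠HPQ = 130.9° gives PQ at 58.600° from the x-axis; with |PQ| = 14.5, Q = (-4.9952, 2.6448). Then |AQ| = |Q − A| = 5.6522.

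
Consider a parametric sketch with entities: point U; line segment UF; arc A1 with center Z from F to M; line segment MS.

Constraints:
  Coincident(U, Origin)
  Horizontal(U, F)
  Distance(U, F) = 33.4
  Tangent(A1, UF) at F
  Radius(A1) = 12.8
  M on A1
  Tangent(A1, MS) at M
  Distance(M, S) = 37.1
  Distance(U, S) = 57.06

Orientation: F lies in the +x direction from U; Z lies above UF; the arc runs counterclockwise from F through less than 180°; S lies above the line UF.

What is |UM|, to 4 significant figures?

48.42

Checks: |ZM| = 12.80 ✓; ∠(ZM, MS) = 90.00° ✓; |MS| = 37.10 ✓; |US| = 57.06 ✓.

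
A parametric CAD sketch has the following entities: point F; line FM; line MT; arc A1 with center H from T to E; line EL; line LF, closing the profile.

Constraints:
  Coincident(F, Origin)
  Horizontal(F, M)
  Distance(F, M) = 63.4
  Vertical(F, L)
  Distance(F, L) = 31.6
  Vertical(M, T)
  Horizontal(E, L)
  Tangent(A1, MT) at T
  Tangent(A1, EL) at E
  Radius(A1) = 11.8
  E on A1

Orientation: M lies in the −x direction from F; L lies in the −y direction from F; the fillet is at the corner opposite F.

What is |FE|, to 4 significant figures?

60.51

F is at the origin; F and M share the same y with |FM| = 63.4 and M on the −x side, so M = (-63.40, 0.000). FL is vertical with |FL| = 31.6 and L on the −y side, so L = (0.000, -31.60). The virtual corner opposite F is at (-63.40, -31.60). Since A1 is tangent to MT there, HT ⟂ MT and the tangent condition forces HE to be normal to EL, with radius 11.8, so the center H sits 11.8 in from both sides at H = (-51.60, -19.80). That places the tangent points at T = (-63.40, -19.80) on MT and E = (-51.60, -31.60) on EL. Then |FE| = |E − F| = 60.51.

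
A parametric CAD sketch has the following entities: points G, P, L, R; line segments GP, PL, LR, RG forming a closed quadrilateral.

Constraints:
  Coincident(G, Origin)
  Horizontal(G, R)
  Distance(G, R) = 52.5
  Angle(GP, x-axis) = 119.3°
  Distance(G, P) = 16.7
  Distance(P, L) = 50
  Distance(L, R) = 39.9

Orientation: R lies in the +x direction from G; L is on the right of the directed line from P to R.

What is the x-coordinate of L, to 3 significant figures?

21.8

Checks: |PL| = 50.00 ✓; |LR| = 39.90 ✓.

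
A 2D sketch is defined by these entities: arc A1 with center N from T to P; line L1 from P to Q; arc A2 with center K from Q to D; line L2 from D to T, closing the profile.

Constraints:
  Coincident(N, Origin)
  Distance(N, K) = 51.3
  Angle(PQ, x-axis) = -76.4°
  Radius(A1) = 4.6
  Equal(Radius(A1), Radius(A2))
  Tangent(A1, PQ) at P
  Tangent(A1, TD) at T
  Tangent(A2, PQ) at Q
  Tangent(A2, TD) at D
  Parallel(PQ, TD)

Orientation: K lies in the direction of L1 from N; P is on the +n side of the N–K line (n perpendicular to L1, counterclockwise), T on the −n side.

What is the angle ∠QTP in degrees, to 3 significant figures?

79.8°

The slot axis is L1's direction at -76.4°, so u = (cos -76.4°, sin -76.4°) = (0.235, -0.972) and n = (−sin -76.4°, cos -76.4°) = (0.972, 0.235). N is at the origin and K lies 51.3 along u from N, so K = 51.3·u = (12.1, -49.9). Tangency of A1 to both parallel lines with radius 4.6 puts P and T at N ± 4.6·n: P = (4.47, 1.08), T = (-4.47, -1.08). Equal radii place Q and D the same way about K: Q = K + 4.6·n = (16.5, -48.8), D = K − 4.6·n = (7.59, -50.9). Then cos ∠QTP = TQ·TP / (|TQ||TP|), giving 79.8°.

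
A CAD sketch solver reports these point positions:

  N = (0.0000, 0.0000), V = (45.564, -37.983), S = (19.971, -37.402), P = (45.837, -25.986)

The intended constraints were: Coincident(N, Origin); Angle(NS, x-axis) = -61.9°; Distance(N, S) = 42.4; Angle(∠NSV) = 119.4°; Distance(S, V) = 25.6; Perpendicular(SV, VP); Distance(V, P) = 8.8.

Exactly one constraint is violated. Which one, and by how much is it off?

Distance(V, P) = 8.8 — off by 3.20.

N = (0.00, 0.00) ✓; NS at -61.90° ✓; |NS| = 42.40 ✓; ∠NSV = 119.4° ✓; |SV| = 25.60 ✓; ∠(SV, VP) = 90.00° ✓; |VP| = 12.00 ✗.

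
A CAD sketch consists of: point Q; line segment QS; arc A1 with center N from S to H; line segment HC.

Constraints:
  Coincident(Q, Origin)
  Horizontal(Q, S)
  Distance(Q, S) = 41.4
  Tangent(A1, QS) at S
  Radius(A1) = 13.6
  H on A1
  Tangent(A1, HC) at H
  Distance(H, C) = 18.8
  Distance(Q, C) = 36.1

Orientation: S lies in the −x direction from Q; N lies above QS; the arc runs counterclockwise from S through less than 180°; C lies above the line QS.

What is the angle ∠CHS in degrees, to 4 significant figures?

143.2°

Q is at the origin; Q and S share the same y with |QS| = 41.4 and S on the −x side, so S = (-41.40, 0.000). A1 meets QS tangentially, so NS is at right angles to QS, so N = S + (0, 13.6) = (-41.40, 13.60). Since NH ⟂ HC (tangency), |NC| = √(13.6² + 18.8²) = 23.20 regardless of where H sits on A1. So C lies on both circle(Q, 36.1) and circle(N, 23.20); the above-QS intersection is C = (-23.04, 27.79). H is the foot of the tangent from C: H = (-28.35, 9.757).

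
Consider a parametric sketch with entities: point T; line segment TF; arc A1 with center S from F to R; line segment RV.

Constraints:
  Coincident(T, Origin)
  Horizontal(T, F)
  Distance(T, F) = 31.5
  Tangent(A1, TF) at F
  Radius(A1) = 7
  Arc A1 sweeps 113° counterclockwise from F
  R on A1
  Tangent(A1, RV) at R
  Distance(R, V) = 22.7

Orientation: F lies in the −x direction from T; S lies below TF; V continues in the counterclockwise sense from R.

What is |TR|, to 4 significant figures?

39.17

T is at the origin; T and F share the same y with |TF| = 31.5 and F on the −x side, so F = (-31.50, 0.000). The tangent condition forces SF to be normal to TF, so S = F + (0, -7) = (-31.50, -7.000). On A1, F sits at bearing 90° from S; a 113° counterclockwise sweep puts R at bearing 203°, so R = S + 7.0·(cos 203°, sin 203°) = (-37.94, -9.735). Then |TR| = |R − T| = 39.17.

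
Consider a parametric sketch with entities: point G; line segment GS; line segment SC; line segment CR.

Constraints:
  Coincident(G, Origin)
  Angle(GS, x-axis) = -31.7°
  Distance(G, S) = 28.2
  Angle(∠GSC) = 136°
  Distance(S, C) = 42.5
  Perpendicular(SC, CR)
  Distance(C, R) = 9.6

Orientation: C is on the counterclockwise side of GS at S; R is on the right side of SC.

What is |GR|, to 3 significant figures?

69.2

∠GSC = 136.0°, so SC runs at -31.7° + (180° − 136.0°) = 12.3° from the x-axis; with |SC| = 42.5, C = S + 42.5·(cos 12.3°, sin 12.3°) = (65.5, -5.76). The perpendicularity gives CR at right angles to SC; with |CR| = 9.6 on the right of SC, R = C + 9.6·(0.213, -0.977) = (67.6, -15.1). Then |GR| = |R − G| = 69.2.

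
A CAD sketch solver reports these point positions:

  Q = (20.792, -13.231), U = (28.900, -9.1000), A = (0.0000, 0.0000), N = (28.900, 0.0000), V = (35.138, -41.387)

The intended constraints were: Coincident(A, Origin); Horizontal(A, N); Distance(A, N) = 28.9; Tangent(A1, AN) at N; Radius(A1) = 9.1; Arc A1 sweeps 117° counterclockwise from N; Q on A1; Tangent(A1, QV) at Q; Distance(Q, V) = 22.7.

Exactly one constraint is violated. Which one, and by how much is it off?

Distance(Q, V) = 22.7 — off by 8.90.

A = (0.00, 0.00) ✓; A.y = 0.00, N.y = 0.00 ✓; |AN| = 28.90 ✓; ∠(UN, NA) = 90.00° ✓; |UN| = 9.100 ✓; bearing(U→Q) − bearing(U→N) = 117.0° ✓; |UQ| = 9.100 ✓; ∠(UQ, QV) = 90.00° ✓; |QV| = 31.60 ✗.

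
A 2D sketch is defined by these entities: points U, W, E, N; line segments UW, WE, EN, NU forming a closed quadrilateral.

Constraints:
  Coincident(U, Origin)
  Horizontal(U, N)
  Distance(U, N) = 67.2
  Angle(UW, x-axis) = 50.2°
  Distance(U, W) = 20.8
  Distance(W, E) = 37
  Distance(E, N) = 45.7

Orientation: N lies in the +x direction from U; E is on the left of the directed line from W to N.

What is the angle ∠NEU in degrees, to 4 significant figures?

80.40°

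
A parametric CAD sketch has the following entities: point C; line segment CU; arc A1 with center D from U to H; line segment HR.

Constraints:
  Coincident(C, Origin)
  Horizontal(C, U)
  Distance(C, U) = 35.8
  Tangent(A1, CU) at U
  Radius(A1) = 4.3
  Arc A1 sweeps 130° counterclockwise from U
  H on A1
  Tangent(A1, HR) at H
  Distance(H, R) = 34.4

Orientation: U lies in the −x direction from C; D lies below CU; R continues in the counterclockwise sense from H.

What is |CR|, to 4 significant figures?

37.48

On A1, U sits at bearing 90° from D; a 130° counterclockwise sweep puts H at bearing 220°, so H = D + 4.3·(cos 220°, sin 220°) = (-39.09, -7.064). A1 meets HR tangentially, so DH is at right angles to HR, so HR runs along (−sin 220°, cos 220°); with |HR| = 34.4, R = (-16.98, -33.42). Then |CR| = |R − C| = 37.48.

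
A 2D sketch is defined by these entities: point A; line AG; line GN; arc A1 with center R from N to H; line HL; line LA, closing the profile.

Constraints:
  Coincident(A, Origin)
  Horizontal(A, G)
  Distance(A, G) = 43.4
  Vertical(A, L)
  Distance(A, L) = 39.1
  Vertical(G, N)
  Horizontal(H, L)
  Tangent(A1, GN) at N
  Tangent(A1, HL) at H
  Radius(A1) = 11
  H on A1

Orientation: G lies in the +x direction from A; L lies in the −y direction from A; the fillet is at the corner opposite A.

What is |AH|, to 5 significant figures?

50.780

A is at the origin; AG is horizontal with |AG| = 43.4 and G on the +x side, so G = (43.400, 0.0000). AL is vertical with |AL| = 39.1 and L on the −y side, so L = (0.0000, -39.100). The virtual corner opposite A is at (43.400, -39.100). A1 meets GN tangentially, so RN is at right angles to GN and since A1 is tangent to HL there, RH ⟂ HL, with radius 11.0, so the center R sits 11.0 in from both sides at R = (32.400, -28.100). That places the tangent points at N = (43.400, -28.100) on GN and H = (32.400, -39.100) on HL. Then |AH| = |H − A| = 50.780.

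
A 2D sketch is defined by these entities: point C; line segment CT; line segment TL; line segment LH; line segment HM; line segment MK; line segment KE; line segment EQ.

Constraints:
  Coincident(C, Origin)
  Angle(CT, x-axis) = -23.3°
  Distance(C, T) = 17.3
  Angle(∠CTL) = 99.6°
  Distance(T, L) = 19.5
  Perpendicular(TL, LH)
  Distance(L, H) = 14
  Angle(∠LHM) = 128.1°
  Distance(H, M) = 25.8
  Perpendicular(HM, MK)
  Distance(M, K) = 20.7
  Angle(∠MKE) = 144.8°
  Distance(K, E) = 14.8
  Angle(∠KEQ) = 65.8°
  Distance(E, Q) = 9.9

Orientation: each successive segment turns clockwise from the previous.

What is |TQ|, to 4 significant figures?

5.656

∠MKE = 144.8° gives KE at -10.80° from the x-axis; with |KE| = 14.8, E = (20.40, 6.801). ∠KEQ = 65.8° gives EQ at -125.0° from the x-axis; with |EQ| = 9.9, Q = (14.72, -1.308). Then |TQ| = |Q − T| = 5.656.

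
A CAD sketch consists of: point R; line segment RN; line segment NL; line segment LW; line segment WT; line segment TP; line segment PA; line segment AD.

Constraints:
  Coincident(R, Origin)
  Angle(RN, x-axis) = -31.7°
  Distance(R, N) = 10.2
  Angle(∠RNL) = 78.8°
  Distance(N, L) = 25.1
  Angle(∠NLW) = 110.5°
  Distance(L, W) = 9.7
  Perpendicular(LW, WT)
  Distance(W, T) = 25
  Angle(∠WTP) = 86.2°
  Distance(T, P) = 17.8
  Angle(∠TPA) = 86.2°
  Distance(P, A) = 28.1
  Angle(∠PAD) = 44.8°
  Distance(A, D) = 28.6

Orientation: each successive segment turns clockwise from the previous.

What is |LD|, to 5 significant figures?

22.784

R is at the origin; RN runs at -31.7° with length 10.2, so N = (8.6783, -5.3598). ∠RNL = 78.8° gives NL at -132.90° from the x-axis; with |NL| = 25.1, L = (-8.4078, -23.747). ∠NLW = 110.5° gives LW at 157.60° from the x-axis; with |LW| = 9.7, W = (-17.376, -20.050). LW is perpendicular to WT, so WT runs at 67.600°; with |WT| = 25.0, T = (-7.8492, 3.0634). ∠WTP = 86.2° gives TP at -26.200° from the x-axis; with |TP| = 17.8, P = (8.1220, -4.7954). ∠TPA = 86.2° gives PA at -120.00° from the x-axis; with |PA| = 28.1, A = (-5.9280, -29.131). ∠PAD = 44.8° gives AD at 104.80° from the x-axis; with |AD| = 28.6, D = (-13.234, -1.4796). Then |LD| = |D − L| = 22.784.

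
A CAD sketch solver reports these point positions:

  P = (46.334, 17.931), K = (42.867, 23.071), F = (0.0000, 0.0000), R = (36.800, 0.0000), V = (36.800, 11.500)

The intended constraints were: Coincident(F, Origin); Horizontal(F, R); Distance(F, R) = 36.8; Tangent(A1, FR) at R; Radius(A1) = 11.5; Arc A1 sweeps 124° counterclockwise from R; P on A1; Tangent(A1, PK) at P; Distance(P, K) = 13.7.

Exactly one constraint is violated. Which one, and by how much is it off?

Distance(P, K) = 13.7 — off by 7.50.

F = (0.00, 0.00) ✓; F.y = 0.00, R.y = 0.00 ✓; |FR| = 36.80 ✓; ∠(VR, RF) = 90.00° ✓; |VR| = 11.50 ✓; bearing(V→P) − bearing(V→R) = 124.0° ✓; |VP| = 11.50 ✓; ∠(VP, PK) = 90.00° ✓; |PK| = 6.200 ✗.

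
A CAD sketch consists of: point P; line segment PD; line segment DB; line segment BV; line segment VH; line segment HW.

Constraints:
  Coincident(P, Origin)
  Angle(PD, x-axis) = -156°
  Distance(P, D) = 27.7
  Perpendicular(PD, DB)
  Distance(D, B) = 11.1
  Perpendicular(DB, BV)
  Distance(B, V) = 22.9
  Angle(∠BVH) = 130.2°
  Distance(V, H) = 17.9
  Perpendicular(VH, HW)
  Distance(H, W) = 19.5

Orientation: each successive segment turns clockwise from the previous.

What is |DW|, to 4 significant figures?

24.75

∠BVH = 130.2° gives VH at -25.80° from the x-axis; with |VH| = 17.9, H = (7.216, 0.3974). VH ⟂ HW, so HW runs at -115.8°; with |HW| = 19.5, W = (-1.271, -17.16). Then |DW| = |W − D| = 24.75.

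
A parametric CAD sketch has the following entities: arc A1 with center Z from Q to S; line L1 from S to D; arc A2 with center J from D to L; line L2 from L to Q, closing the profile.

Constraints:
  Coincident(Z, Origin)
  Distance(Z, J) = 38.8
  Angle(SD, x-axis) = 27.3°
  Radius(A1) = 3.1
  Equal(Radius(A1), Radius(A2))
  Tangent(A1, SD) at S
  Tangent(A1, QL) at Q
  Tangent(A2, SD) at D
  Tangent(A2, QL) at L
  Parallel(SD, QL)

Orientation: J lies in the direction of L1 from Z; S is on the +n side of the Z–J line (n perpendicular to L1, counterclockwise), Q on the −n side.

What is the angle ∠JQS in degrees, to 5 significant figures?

85.432°

The slot axis is L1's direction at 27.3°, so u = (cos 27.3°, sin 27.3°) = (0.88862, 0.45865) and n = (−sin 27.3°, cos 27.3°) = (-0.45865, 0.88862). Z is at the origin and J lies 38.8 along u from Z, so J = 38.8·u = (34.478, 17.796). Tangency of A1 to both parallel lines with radius 3.1 puts S and Q at Z ± 3.1·n: S = (-1.4218, 2.7547), Q = (1.4218, -2.7547). Then cos ∠JQS = QJ·QS / (|QJ||QS|), giving 85.432°.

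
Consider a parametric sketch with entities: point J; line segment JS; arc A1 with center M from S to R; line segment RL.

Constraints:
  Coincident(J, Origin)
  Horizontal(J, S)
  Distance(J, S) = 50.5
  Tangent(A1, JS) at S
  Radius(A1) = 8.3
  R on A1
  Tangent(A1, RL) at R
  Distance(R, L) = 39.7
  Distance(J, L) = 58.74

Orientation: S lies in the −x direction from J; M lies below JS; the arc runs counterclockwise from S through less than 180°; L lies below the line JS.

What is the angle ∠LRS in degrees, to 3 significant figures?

119°

J is at the origin; JS is horizontal with |JS| = 50.5 and S on the −x side, so S = (-50.5, 0.00). A1 meets JS tangentially, so MS is at right angles to JS, so M = S + (0, -8.3) = (-50.5, -8.30). Since MR ⟂ RL (tangency), |ML| = √(8.3² + 39.7²) = 40.6 regardless of where R sits on A1. So L lies on both circle(J, 58.74) and circle(M, 40.6); the below-JS intersection is L = (-36.2, -46.3). R is the foot of the tangent from L: R = (-57.5, -12.8).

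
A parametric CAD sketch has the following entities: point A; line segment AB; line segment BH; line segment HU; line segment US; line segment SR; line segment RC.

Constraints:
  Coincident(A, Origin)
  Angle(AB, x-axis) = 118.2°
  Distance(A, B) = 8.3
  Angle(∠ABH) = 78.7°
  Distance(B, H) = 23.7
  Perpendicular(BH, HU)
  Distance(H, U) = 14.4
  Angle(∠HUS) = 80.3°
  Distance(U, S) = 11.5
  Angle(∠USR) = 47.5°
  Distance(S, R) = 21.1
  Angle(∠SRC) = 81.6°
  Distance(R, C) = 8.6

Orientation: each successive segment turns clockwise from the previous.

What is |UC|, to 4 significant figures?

12.07

A is at the origin; AB runs at 118.2° with length 8.3, so B = (-3.922, 7.315). ∠ABH = 78.7° gives BH at 16.90° from the x-axis; with |BH| = 23.7, H = (18.75, 14.20). The perpendicularity gives HU at right angles to BH, so HU runs at -73.10°; with |HU| = 14.4, U = (22.94, 0.4263). ∠HUS = 80.3° gives US at -172.8° from the x-axis; with |US| = 11.5, S = (11.53, -1.015). ∠USR = 47.5° gives SR at 54.70° from the x-axis; with |SR| = 21.1, R = (23.72, 16.21). ∠SRC = 81.6° gives RC at -43.70° from the x-axis; with |RC| = 8.6, C = (29.94, 10.26). Then |UC| = |C − U| = 12.07.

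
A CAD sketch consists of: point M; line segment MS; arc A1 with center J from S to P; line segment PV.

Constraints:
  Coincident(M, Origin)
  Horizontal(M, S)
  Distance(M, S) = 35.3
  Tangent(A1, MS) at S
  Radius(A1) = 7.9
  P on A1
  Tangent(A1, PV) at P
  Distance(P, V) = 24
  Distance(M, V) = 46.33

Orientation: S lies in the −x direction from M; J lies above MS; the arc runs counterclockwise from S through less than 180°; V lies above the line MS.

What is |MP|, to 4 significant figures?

29.17

M is at the origin; M and S share the same y with |MS| = 35.3 and S on the −x side, so S = (-35.30, 0.000). A1 meets MS tangentially, so JS is at right angles to MS, so J = S + (0, 7.9) = (-35.30, 7.900). Since JP ⟂ PV (tangency), |JV| = √(7.9² + 24.0²) = 25.27 regardless of where P sits on A1. So V lies on both circle(M, 46.33) and circle(J, 25.27); the above-MS intersection is V = (-32.51, 33.01). P is the foot of the tangent from V: P = (-27.57, 9.525).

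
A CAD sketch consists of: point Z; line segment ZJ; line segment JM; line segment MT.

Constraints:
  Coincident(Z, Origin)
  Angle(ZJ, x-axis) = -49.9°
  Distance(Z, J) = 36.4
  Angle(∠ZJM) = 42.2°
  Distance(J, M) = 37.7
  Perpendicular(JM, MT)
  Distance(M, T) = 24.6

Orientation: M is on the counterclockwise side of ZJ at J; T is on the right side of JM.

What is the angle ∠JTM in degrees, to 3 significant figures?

56.9°

∠ZJM = 42.2°, so JM runs at -49.9° + (180° − 42.2°) = 87.9° from the x-axis; with |JM| = 37.7, M = J + 37.7·(cos 87.9°, sin 87.9°) = (24.8, 9.83). JM ⟂ MT; with |MT| = 24.6 on the right of JM, T = M + 24.6·(0.999, -0.0366) = (49.4, 8.93). Then cos ∠JTM = TJ·TM / (|TJ||TM|), giving 56.9°.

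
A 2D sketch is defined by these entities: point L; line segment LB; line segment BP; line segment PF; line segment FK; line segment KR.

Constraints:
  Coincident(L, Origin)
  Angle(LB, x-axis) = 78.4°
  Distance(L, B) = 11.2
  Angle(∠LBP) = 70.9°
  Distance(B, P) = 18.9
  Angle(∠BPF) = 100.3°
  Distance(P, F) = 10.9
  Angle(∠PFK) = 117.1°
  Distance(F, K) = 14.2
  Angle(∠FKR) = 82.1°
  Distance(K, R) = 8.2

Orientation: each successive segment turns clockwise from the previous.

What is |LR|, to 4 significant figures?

2.476

L is at the origin; LB runs at 78.4° with length 11.2, so B = (2.252, 10.97). ∠LBP = 70.9° gives BP at -30.70° from the x-axis; with |BP| = 18.9, P = (18.50, 1.322). ∠BPF = 100.3° gives PF at -110.4° from the x-axis; with |PF| = 10.9, F = (14.70, -8.894). ∠PFK = 117.1° gives FK at -173.3° from the x-axis; with |FK| = 14.2, K = (0.6008, -10.55). ∠FKR = 82.1° gives KR at 88.80° from the x-axis; with |KR| = 8.2, R = (0.7725, -2.353). Then |LR| = |R − L| = 2.476.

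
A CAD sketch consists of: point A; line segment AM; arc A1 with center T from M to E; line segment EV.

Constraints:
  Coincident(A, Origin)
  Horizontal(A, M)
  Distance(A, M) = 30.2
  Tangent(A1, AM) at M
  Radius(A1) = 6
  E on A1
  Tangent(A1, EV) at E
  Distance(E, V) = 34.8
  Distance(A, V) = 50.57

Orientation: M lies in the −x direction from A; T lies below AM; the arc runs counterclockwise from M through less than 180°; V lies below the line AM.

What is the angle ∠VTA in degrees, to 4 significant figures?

99.59°

Checks: |TE| = 6.000 ✓; ∠(TE, EV) = 90.00° ✓; |EV| = 34.80 ✓; |AV| = 50.57 ✓.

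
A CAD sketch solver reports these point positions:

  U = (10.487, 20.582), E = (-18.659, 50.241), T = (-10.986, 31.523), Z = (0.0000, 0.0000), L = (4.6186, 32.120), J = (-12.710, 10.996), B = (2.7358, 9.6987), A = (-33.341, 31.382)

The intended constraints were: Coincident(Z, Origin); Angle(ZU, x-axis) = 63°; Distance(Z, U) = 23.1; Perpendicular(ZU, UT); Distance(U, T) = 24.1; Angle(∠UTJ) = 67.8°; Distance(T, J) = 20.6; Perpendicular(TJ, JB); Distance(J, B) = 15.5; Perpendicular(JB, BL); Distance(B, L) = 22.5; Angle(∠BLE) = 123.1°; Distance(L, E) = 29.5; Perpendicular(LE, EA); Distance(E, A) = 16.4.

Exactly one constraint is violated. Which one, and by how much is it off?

Distance(E, A) = 16.4 — off by 7.50.

Z = (0.00, 0.00) ✓; ZU at 63.00° ✓; |ZU| = 23.10 ✓; ∠(ZU, UT) = 90.00° ✓; |UT| = 24.10 ✓; ∠UTJ = 67.80° ✓; |TJ| = 20.60 ✓; ∠(TJ, JB) = 90.00° ✓; |JB| = 15.50 ✓; ∠(JB, BL) = 90.00° ✓; |BL| = 22.50 ✓; ∠BLE = 123.1° ✓; |LE| = 29.50 ✓; ∠(LE, EA) = 90.00° ✓; |EA| = 23.90 ✗.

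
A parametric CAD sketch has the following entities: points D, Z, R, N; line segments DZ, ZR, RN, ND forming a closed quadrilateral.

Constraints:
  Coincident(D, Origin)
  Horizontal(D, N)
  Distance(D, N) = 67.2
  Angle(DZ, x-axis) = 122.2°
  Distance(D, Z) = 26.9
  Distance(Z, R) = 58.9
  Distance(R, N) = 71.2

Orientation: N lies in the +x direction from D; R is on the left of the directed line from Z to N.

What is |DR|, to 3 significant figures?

68.2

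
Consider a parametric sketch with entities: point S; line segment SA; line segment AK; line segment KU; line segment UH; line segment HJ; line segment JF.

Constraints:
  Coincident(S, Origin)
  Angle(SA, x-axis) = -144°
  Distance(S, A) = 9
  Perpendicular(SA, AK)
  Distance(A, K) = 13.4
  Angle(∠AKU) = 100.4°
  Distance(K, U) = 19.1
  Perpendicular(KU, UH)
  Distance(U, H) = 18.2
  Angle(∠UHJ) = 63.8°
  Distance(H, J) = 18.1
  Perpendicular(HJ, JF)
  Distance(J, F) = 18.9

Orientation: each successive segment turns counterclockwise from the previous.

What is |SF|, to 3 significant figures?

22.1

S is at the origin; SA runs at -144.0° with length 9.0, so A = (-7.28, -5.29). SA ⟂ AK, so AK runs at -54.0°; with |AK| = 13.4, K = (0.595, -16.1). ∠AKU = 100.4° gives KU at 25.6° from the x-axis; with |KU| = 19.1, U = (17.8, -7.88). KU ⟂ UH, so UH runs at 116°; with |UH| = 18.2, H = (9.96, 8.54). ∠UHJ = 63.8° gives HJ at -128° from the x-axis; with |HJ| = 18.1, J = (-1.24, -5.69). HJ ⟂ JF, so JF runs at -38.2°; with |JF| = 18.9, F = (13.6, -17.4). Then |SF| = |F − S| = 22.1.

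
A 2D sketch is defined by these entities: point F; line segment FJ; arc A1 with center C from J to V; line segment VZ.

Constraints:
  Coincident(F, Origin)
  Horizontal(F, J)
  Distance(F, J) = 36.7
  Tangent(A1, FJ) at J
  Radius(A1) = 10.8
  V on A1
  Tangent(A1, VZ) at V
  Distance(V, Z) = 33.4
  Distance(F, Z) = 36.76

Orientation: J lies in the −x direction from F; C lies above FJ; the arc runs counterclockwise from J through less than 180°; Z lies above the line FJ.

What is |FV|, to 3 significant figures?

27.8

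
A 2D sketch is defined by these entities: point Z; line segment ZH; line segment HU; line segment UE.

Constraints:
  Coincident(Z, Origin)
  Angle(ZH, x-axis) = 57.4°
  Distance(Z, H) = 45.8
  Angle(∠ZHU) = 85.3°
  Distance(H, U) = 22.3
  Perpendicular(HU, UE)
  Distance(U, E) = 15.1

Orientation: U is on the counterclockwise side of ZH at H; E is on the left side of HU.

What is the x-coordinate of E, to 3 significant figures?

-2.10

Z is at the origin; ZH runs at 57.4° with length 45.8, so H = 45.8·(cos 57.4°, sin 57.4°) = (24.7, 38.6). ∠ZHU = 85.3°, so HU runs at 57.4° + (180° − 85.3°) = 152° from the x-axis; with |HU| = 22.3, U = H + 22.3·(cos 152°, sin 152°) = (4.97, 49.0). The perpendicularity gives UE at right angles to HU; with |UE| = 15.1 on the left of HU, E = U + 15.1·(-0.468, -0.884) = (-2.10, 35.7). So E.x = -2.10.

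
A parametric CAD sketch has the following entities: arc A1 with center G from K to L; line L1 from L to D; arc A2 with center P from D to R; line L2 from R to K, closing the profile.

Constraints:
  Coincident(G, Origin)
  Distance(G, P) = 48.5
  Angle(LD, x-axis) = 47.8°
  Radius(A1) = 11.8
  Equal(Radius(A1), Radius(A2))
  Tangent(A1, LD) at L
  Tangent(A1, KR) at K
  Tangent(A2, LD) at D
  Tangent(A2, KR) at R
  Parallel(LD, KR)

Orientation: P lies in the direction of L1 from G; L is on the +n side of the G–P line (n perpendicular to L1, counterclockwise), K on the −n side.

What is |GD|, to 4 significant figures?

49.91

Tangency of A1 to both parallel lines with radius 11.8 puts L and K at G ± 11.8·n: L = (-8.741, 7.926), K = (8.741, -7.926). Equal radii place D and R the same way about P: D = P + 11.8·n = (23.84, 43.86), R = P − 11.8·n = (41.32, 28.00). Then |GD| = |D − G| = 49.91.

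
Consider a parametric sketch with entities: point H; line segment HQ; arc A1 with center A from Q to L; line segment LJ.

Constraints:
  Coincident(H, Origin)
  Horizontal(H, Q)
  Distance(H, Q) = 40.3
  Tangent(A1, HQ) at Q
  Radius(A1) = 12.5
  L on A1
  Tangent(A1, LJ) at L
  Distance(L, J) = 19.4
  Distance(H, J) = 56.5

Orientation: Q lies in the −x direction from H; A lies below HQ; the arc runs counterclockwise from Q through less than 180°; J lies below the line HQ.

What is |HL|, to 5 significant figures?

54.642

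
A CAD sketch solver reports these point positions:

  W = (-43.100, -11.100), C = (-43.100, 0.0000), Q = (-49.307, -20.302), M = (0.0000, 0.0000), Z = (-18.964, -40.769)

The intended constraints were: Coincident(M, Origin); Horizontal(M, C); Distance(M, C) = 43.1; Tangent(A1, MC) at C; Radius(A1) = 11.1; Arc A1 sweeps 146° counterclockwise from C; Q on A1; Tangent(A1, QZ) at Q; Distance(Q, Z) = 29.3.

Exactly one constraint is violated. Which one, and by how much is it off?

Distance(Q, Z) = 29.3 — off by 7.30.

M = (0.00, 0.00) ✓; M.y = 0.00, C.y = 0.00 ✓; |MC| = 43.10 ✓; ∠(WC, CM) = 90.00° ✓; |WC| = 11.10 ✓; bearing(W→Q) − bearing(W→C) = 146.0° ✓; |WQ| = 11.10 ✓; ∠(WQ, QZ) = 90.00° ✓; |QZ| = 36.60 ✗.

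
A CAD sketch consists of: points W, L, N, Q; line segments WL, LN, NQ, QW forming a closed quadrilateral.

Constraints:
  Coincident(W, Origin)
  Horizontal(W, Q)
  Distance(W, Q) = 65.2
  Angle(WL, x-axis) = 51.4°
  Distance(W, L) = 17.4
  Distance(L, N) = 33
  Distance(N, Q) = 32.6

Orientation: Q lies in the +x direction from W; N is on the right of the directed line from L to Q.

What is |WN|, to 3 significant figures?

35.5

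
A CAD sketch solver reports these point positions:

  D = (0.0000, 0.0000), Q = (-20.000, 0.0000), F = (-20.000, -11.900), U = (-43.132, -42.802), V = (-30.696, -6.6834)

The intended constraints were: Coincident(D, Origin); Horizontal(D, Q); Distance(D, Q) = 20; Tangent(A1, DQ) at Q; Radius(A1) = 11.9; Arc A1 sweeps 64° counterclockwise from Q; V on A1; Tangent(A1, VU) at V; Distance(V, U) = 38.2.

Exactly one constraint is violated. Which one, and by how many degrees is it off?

Tangent(A1, VU) at V — off by 7.00°.

D = (0.00, 0.00) ✓; D.y = 0.00, Q.y = 0.00 ✓; |DQ| = 20.00 ✓; ∠(FQ, QD) = 90.00° ✓; |FQ| = 11.90 ✓; bearing(F→V) − bearing(F→Q) = 64.00° ✓; |FV| = 11.90 ✓; ∠(FV, VU) = 83.00° ✗; |VU| = 38.20 ✓.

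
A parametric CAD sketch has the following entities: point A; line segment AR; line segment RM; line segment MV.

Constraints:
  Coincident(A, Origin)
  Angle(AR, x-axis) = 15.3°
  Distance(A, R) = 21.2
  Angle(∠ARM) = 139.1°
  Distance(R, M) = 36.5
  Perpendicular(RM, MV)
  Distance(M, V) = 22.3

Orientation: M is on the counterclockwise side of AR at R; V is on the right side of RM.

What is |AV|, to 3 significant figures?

63.8

A is at the origin; AR runs at 15.3° with length 21.2, so R = 21.2·(cos 15.3°, sin 15.3°) = (20.4, 5.59). ∠ARM = 139.1°, so RM runs at 15.3° + (180° − 139.1°) = 56.2° from the x-axis; with |RM| = 36.5, M = R + 36.5·(cos 56.2°, sin 56.2°) = (40.8, 35.9). RM ⟂ MV; with |MV| = 22.3 on the right of RM, V = M + 22.3·(0.831, -0.556) = (59.3, 23.5). Then |AV| = |V − A| = 63.8.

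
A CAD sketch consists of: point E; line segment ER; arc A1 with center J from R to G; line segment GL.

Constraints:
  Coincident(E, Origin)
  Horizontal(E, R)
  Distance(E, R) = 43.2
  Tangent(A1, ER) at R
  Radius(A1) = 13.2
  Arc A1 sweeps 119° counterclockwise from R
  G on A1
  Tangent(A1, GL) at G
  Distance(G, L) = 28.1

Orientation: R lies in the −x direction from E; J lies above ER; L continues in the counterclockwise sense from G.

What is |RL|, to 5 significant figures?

44.225

E is at the origin; E and R share the same y with |ER| = 43.2 and R on the −x side, so R = (-43.200, 0.0000). The tangent condition forces JR to be normal to ER, so J = R + (0, 13.2) = (-43.200, 13.200). On A1, R sits at bearing -90° from J; a 119° counterclockwise sweep puts G at bearing 29°, so G = J + 13.2·(cos 29°, sin 29°) = (-31.655, 19.599). The tangent condition forces JG to be normal to GL, so GL runs along (−sin 29°, cos 29°); with |GL| = 28.1, L = (-45.278, 44.176). Then |RL| = |L − R| = 44.225.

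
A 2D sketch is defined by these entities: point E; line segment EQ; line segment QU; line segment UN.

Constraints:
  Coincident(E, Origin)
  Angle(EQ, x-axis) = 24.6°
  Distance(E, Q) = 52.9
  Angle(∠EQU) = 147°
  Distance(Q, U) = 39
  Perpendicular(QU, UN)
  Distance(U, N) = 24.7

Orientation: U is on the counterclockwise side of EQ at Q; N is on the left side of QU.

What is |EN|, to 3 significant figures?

83.5

E is at the origin; EQ runs at 24.6° with length 52.9, so Q = 52.9·(cos 24.6°, sin 24.6°) = (48.1, 22.0). ∠EQU = 147.0°, so QU runs at 24.6° + (180° − 147.0°) = 57.6° from the x-axis; with |QU| = 39.0, U = Q + 39.0·(cos 57.6°, sin 57.6°) = (69.0, 55.0). QU ⟂ UN; with |UN| = 24.7 on the left of QU, N = U + 24.7·(-0.844, 0.536) = (48.1, 68.2). Then |EN| = |N − E| = 83.5.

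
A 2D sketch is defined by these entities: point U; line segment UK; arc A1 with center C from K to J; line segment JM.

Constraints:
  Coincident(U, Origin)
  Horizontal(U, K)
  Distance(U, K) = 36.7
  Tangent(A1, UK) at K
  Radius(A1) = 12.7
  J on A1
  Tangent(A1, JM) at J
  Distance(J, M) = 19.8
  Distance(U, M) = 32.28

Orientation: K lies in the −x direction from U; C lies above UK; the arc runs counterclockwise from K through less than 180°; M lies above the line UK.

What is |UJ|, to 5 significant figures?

26.140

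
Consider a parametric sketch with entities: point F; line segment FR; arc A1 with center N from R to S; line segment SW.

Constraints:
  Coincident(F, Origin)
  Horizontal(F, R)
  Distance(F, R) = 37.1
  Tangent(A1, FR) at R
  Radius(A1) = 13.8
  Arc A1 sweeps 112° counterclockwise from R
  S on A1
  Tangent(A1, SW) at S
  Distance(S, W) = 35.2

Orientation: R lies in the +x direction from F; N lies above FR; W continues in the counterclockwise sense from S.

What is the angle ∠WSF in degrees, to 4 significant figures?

88.82°

F is at the origin; F and R share the same y with |FR| = 37.1 and R on the +x side, so R = (37.10, 0.000). A1 meets FR tangentially, so NR is at right angles to FR, so N = R + (0, 13.8) = (37.10, 13.80). On A1, R sits at bearing -90° from N; a 112° counterclockwise sweep puts S at bearing 22°, so S = N + 13.8·(cos 22°, sin 22°) = (49.90, 18.97). The tangent condition forces NS to be normal to SW, so SW runs along (−sin 22°, cos 22°); with |SW| = 35.2, W = (36.71, 51.61). Then cos ∠WSF = SW·SF / (|SW||SF|), giving 88.82°.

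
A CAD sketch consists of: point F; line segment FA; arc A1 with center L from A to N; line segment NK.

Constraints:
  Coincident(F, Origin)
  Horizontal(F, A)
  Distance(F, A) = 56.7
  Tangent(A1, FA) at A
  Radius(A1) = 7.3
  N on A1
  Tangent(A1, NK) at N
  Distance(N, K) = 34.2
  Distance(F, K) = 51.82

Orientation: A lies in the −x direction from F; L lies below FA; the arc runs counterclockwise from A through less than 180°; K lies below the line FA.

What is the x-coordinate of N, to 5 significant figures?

-61.750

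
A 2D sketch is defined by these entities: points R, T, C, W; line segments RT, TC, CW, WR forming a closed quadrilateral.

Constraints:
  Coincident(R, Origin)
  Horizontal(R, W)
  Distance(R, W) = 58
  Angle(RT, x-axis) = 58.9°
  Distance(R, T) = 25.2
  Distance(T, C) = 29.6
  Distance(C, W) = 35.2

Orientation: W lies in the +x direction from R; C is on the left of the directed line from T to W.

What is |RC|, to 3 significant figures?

51.4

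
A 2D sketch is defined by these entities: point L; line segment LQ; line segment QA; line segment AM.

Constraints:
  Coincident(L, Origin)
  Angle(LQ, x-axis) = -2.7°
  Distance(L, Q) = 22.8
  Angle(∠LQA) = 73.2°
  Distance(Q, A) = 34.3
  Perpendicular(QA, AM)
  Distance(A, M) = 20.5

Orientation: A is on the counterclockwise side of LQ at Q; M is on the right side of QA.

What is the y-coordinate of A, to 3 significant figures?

32.2

L is at the origin; LQ runs at -2.7° with length 22.8, so Q = 22.8·(cos -2.7°, sin -2.7°) = (22.8, -1.07). ∠LQA = 73.2°, so QA runs at -2.7° + (180° − 73.2°) = 104° from the x-axis; with |QA| = 34.3, A = Q + 34.3·(cos 104°, sin 104°) = (14.4, 32.2). So A.y = 32.2.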